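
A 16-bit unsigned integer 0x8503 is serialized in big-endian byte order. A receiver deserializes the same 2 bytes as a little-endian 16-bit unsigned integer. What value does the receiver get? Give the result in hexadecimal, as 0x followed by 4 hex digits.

0x0385

Stored big-endian, the bytes at ascending addresses are 85 03.
Read back as little-endian, the first byte is least significant, giving 0x0385.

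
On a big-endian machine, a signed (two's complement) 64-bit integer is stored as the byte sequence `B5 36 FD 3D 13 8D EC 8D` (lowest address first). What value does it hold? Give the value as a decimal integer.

-5388841465339319155

In big-endian order the high byte comes first in memory.
The bytes are already most-significant first: 0xB536FD3D138DEC8D.
Top bit is set, so as a signed 64-bit value this is 0xB536FD3D138DEC8D − 2^64 = -5388841465339319155.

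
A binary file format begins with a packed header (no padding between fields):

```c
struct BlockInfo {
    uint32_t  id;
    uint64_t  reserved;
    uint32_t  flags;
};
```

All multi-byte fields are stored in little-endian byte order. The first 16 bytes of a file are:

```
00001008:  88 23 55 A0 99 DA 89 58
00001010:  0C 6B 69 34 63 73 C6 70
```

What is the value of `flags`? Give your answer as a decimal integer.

`flags` follows `id` (4 B), `reserved` (8 B), so it starts at offset 4 + 8 = 12 and occupies 4 bytes.
Bytes at offsets 12..15: 63 73 C6 70.
Little-endian stores the least-significant byte at the lowest address.
Reassemble most-significant byte first: 70 C6 73 63 → 0x70C67363.
0x70C67363 = 1892053859.

1892053859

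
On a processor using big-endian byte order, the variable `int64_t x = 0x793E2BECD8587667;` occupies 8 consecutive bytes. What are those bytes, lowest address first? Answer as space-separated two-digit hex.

Split into bytes (most-significant first): 79 3E 2B EC D8 58 76 67.
Big-endian stores the most-significant byte at the lowest address.
So the memory order matches the most-significant-first order: 79 3E 2B EC D8 58 76 67.

79 3E 2B EC D8 58 76 67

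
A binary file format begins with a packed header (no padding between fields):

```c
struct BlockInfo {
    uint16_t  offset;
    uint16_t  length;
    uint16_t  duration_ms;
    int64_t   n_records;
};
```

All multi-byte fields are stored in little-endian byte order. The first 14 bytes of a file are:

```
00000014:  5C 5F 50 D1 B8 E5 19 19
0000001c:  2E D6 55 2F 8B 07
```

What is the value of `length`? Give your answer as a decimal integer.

53584

`length` follows `offset` (2 bytes), so it starts at byte offset 2 and occupies 2 bytes.
Bytes at offsets 2..3: 50 D1.
Little-endian stores the least-significant byte at the lowest address.
Reassemble most-significant byte first: D1 50 → 0xD150.
0xD150 = 53584.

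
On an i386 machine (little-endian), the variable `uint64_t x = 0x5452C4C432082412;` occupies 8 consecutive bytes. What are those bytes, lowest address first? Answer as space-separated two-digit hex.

12 24 08 32 C4 C4 52 54

Split into bytes (most-significant first): 54 52 C4 C4 32 08 24 12.
Little-endian stores the least-significant byte at the lowest address.
So at ascending addresses the bytes are 12 24 08 32 C4 C4 52 54.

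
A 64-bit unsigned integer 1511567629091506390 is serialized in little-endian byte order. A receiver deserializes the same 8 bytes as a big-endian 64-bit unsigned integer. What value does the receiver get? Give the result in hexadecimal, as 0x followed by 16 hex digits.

1511567629091506390 in 64-bit hexadecimal is 0x14FA2AC001FA88D6.
Stored little-endian, the bytes at ascending addresses are D6 88 FA 01 C0 2A FA 14.
Read back as big-endian, the last byte is least significant, giving 0xD688FA01C02AFA14.

0xD688FA01C02AFA14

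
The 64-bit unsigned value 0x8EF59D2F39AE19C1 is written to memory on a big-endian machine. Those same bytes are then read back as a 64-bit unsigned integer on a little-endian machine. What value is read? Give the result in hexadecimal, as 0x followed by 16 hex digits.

0xC119AE392F9DF58E

Stored big-endian, the bytes at ascending addresses are 8E F5 9D 2F 39 AE 19 C1.
Read back as little-endian, the first byte is least significant, giving 0xC119AE392F9DF58E.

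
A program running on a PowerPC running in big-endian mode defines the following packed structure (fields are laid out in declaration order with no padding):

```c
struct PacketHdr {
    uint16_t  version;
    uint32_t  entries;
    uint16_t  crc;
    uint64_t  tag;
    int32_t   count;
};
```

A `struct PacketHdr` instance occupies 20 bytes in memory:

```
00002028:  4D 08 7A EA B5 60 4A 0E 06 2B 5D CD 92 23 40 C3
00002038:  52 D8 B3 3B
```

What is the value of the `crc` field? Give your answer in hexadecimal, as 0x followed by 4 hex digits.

0x4A0E

`crc` follows `version` (2 B), `entries` (4 B), so it starts at offset 2 + 4 = 6 and occupies 2 bytes.
Bytes at offsets 6..7: 4A 0E.
Big-endian: lowest address holds the most-significant byte.
The bytes are already most-significant first: 0x4A0E.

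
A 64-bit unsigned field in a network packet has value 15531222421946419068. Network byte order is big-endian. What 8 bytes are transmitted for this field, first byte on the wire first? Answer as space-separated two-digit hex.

D7 89 FC 81 3B B2 C7 7C

15531222421946419068 in hexadecimal, padded to 64 bits, is 0xD789FC813BB2C77C.
Split into bytes (most-significant first): D7 89 FC 81 3B B2 C7 7C.
In big-endian order the high byte comes first in memory.
So the memory order matches the most-significant-first order: D7 89 FC 81 3B B2 C7 7C.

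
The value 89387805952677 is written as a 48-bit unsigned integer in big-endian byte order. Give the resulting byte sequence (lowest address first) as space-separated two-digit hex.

51 4C 38 6B CA A5

89387805952677 in hexadecimal, padded to 48 bits, is 0x514C386BCAA5.
Split into bytes (most-significant first): 51 4C 38 6B CA A5.
Big-endian stores the most-significant byte at the lowest address.
So the memory order matches the most-significant-first order: 51 4C 38 6B CA A5.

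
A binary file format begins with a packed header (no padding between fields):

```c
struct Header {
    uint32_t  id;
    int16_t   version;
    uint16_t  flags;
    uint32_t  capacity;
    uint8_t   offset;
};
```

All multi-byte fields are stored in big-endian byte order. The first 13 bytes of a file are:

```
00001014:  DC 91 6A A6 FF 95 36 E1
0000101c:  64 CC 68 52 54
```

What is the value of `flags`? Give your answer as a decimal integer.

14049

`flags` follows `id` (4 B), `version` (2 B), so it starts at offset 4 + 2 = 6 and occupies 2 bytes.
Bytes at offsets 6..7: 36 E1.
In big-endian order the high byte comes first in memory.
The bytes are already most-significant first: 0x36E1.
0x36E1 = 14049.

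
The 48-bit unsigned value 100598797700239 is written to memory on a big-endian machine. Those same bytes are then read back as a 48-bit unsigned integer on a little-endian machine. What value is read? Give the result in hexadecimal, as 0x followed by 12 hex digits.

100598797700239 in 48-bit hexadecimal is 0x5B7E7B9A0C8F.
Stored big-endian, the bytes at ascending addresses are 5B 7E 7B 9A 0C 8F.
Read back as little-endian, the first byte is least significant, giving 0x8F0C9A7B7E5B.

0x8F0C9A7B7E5B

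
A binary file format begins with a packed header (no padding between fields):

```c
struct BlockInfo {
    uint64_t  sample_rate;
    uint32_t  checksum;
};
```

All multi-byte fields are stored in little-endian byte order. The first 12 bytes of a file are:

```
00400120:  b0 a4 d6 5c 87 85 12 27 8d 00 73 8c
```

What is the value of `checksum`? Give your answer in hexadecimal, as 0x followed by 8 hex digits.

`checksum` follows `sample_rate` (8 bytes), so it starts at byte offset 8 and occupies 4 bytes.
Bytes at offsets 8..11: 8D 00 73 8C.
In little-endian order the low byte comes first in memory.
Reassemble most-significant byte first: 8C 73 00 8D → 0x8C73008D.

0x8C73008D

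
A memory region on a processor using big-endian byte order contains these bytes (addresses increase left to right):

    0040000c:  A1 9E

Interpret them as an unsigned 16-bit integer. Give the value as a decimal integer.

41374

In big-endian order the high byte comes first in memory.
The bytes are already most-significant first: 0xA19E.
0xA19E = 41374.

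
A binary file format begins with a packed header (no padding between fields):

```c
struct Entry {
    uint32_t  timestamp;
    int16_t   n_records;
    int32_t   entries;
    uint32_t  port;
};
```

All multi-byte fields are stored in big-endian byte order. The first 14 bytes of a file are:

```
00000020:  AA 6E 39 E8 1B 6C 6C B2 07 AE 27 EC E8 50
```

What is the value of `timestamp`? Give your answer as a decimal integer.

2859350504

`timestamp` is the first field, at byte offset 0, occupying 4 bytes.
Bytes at offsets 0..3: AA 6E 39 E8.
Big-endian: lowest address holds the most-significant byte.
The bytes are already most-significant first: 0xAA6E39E8.
0xAA6E39E8 = 2859350504.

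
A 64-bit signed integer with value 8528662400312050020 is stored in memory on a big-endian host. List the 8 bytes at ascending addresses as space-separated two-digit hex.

76 5B E5 44 2B D4 81 64

8528662400312050020 in hexadecimal, padded to 64 bits, is 0x765BE5442BD48164.
Split into bytes (most-significant first): 76 5B E5 44 2B D4 81 64.
Big-endian stores the most-significant byte at the lowest address.
So the memory order matches the most-significant-first order: 76 5B E5 44 2B D4 81 64.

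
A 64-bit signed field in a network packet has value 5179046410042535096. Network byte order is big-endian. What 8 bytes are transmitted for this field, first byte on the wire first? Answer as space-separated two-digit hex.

47 DF AB 45 29 D8 EC B8

5179046410042535096 in hexadecimal, padded to 64 bits, is 0x47DFAB4529D8ECB8.
Split into bytes (most-significant first): 47 DF AB 45 29 D8 EC B8.
Big-endian stores the most-significant byte at the lowest address.
So the memory order matches the most-significant-first order: 47 DF AB 45 29 D8 EC B8.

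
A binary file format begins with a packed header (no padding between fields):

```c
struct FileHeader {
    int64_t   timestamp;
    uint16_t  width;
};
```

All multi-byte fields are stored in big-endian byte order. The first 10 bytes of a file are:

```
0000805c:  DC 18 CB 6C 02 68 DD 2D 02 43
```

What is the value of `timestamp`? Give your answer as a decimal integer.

-2587094321167016659

`timestamp` is the first field, at byte offset 0, occupying 8 bytes.
Bytes at offsets 0..7: DC 18 CB 6C 02 68 DD 2D.
Big-endian stores the most-significant byte at the lowest address.
The bytes are already most-significant first: 0xDC18CB6C0268DD2D.
Top bit is set, so as a signed 64-bit value this is 0xDC18CB6C0268DD2D − 2^64 = -2587094321167016659.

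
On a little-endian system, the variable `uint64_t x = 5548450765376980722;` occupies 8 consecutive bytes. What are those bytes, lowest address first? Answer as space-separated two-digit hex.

F2 06 0A FC 92 0E 00 4D

5548450765376980722 in hexadecimal, padded to 64 bits, is 0x4D000E92FC0A06F2.
Split into bytes (most-significant first): 4D 00 0E 92 FC 0A 06 F2.
In little-endian order the low byte comes first in memory.
So at ascending addresses the bytes are F2 06 0A FC 92 0E 00 4D.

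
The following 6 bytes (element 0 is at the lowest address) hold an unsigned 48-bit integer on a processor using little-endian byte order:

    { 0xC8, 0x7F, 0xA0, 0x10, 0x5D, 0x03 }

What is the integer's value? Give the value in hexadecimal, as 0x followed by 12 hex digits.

Little-endian stores the least-significant byte at the lowest address.
Reassemble most-significant byte first: 03 5D 10 A0 7F C8 → 0x035D10A07FC8.

0x035D10A07FC8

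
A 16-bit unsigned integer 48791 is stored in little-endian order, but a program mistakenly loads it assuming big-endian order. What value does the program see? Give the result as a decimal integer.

38846

48791 in 16-bit hexadecimal is 0xBE97.
Stored little-endian, the bytes at ascending addresses are 97 BE.
Read back as big-endian, the last byte is least significant, giving 0x97BE.
0x97BE = 38846.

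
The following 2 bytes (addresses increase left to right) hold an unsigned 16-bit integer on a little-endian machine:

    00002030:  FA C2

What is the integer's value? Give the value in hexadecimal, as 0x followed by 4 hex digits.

Little-endian stores the least-significant byte at the lowest address.
Reassemble most-significant byte first: C2 FA → 0xC2FA.

0xC2FA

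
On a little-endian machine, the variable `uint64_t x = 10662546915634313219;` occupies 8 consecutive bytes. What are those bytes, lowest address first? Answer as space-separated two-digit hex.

03 F8 51 5B ED F9 F8 93

10662546915634313219 in hexadecimal, padded to 64 bits, is 0x93F8F9ED5B51F803.
Split into bytes (most-significant first): 93 F8 F9 ED 5B 51 F8 03.
Little-endian: lowest address holds the least-significant byte.
So at ascending addresses the bytes are 03 F8 51 5B ED F9 F8 93.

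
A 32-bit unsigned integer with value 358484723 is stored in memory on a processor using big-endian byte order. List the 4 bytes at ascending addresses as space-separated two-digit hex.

358484723 in hexadecimal, padded to 32 bits, is 0x155E0AF3.
Split into bytes (most-significant first): 15 5E 0A F3.
Big-endian stores the most-significant byte at the lowest address.
So the memory order matches the most-significant-first order: 15 5E 0A F3.

15 5E 0A F3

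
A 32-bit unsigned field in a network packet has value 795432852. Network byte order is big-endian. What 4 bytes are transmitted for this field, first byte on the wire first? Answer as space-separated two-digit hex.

2F 69 57 94

795432852 in hexadecimal, padded to 32 bits, is 0x2F695794.
Split into bytes (most-significant first): 2F 69 57 94.
Big-endian: lowest address holds the most-significant byte.
So the memory order matches the most-significant-first order: 2F 69 57 94.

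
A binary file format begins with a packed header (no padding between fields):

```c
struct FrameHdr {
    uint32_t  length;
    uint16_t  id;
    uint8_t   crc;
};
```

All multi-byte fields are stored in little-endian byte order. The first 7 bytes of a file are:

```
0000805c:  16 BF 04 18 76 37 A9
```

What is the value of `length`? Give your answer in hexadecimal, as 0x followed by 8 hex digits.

0x1804BF16

`length` is the first field, at byte offset 0, occupying 4 bytes.
Bytes at offsets 0..3: 16 BF 04 18.
In little-endian order the low byte comes first in memory.
Reassemble most-significant byte first: 18 04 BF 16 → 0x1804BF16.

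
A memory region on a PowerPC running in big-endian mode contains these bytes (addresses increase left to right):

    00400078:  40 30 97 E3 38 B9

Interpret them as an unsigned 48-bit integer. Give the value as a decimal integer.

In big-endian order the high byte comes first in memory.
The bytes are already most-significant first: 0x403097E338B9.
0x403097E338B9 = 70577450858681.

70577450858681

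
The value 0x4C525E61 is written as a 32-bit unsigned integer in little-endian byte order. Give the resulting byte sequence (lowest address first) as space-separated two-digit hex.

61 5E 52 4C

Split into bytes (most-significant first): 4C 52 5E 61.
In little-endian order the low byte comes first in memory.
So at ascending addresses the bytes are 61 5E 52 4C.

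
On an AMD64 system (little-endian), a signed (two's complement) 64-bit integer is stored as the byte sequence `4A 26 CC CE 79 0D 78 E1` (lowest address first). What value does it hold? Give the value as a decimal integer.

Little-endian stores the least-significant byte at the lowest address.
Reassemble most-significant byte first: E1 78 0D 79 CE CC 26 4A → 0xE1780D79CECC264A.
Top bit is set, so as a signed 64-bit value this is 0xE1780D79CECC264A − 2^64 = -2199993601158797750.

-2199993601158797750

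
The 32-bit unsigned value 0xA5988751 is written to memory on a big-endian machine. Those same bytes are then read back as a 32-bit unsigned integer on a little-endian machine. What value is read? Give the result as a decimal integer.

Stored big-endian, the bytes at ascending addresses are A5 98 87 51.
Read back as little-endian, the first byte is least significant, giving 0x518798A5.
0x518798A5 = 1367840933.

1367840933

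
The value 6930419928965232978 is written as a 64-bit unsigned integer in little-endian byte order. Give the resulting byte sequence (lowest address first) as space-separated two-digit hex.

52 B9 42 DA 34 CC 2D 60

6930419928965232978 in hexadecimal, padded to 64 bits, is 0x602DCC34DA42B952.
Split into bytes (most-significant first): 60 2D CC 34 DA 42 B9 52.
Little-endian: lowest address holds the least-significant byte.
So at ascending addresses the bytes are 52 B9 42 DA 34 CC 2D 60.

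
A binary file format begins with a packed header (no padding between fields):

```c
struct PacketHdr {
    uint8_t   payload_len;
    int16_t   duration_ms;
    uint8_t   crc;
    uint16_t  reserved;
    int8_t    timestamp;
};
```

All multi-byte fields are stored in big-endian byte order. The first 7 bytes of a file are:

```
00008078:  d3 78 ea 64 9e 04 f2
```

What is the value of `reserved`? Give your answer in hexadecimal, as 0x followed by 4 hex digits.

0x9E04

`reserved` follows `payload_len` (1 B), `duration_ms` (2 B), `crc` (1 B), so it starts at offset 1 + 2 + 1 = 4 and occupies 2 bytes.
Bytes at offsets 4..5: 9E 04.
In big-endian order the high byte comes first in memory.
The bytes are already most-significant first: 0x9E04.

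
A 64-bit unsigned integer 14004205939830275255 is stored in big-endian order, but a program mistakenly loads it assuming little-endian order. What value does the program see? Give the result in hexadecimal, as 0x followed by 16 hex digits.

14004205939830275255 in 64-bit hexadecimal is 0xC258EF1AD4FFBCB7.
Stored big-endian, the bytes at ascending addresses are C2 58 EF 1A D4 FF BC B7.
Read back as little-endian, the first byte is least significant, giving 0xB7BCFFD41AEF58C2.

0xB7BCFFD41AEF58C2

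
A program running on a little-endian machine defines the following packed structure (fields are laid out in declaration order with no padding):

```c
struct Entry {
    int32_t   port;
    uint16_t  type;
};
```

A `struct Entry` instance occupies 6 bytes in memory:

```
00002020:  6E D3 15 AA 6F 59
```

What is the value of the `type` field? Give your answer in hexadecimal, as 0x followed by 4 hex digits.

0x596F

`type` follows `port` (4 bytes), so it starts at byte offset 4 and occupies 2 bytes.
Bytes at offsets 4..5: 6F 59.
Little-endian: lowest address holds the least-significant byte.
Reassemble most-significant byte first: 59 6F → 0x596F.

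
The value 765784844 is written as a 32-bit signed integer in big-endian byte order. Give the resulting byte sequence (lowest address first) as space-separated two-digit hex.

765784844 in hexadecimal, padded to 32 bits, is 0x2DA4F30C.
Split into bytes (most-significant first): 2D A4 F3 0C.
Big-endian: lowest address holds the most-significant byte.
So the memory order matches the most-significant-first order: 2D A4 F3 0C.

2D A4 F3 0C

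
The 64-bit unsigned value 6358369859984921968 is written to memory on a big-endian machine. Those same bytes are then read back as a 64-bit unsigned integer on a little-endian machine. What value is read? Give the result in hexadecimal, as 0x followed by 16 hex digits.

0x7095F316B3773D58

6358369859984921968 in 64-bit hexadecimal is 0x583D77B316F39570.
Stored big-endian, the bytes at ascending addresses are 58 3D 77 B3 16 F3 95 70.
Read back as little-endian, the first byte is least significant, giving 0x7095F316B3773D58.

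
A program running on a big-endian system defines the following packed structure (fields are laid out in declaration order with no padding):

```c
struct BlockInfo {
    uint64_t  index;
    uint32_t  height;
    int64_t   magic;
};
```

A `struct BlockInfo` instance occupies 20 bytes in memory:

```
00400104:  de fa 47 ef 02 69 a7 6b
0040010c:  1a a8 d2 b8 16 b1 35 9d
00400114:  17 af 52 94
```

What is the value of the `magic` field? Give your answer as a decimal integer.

1635147088535704212

`magic` follows `index` (8 B), `height` (4 B), so it starts at offset 8 + 4 = 12 and occupies 8 bytes.
Bytes at offsets 12..19: 16 B1 35 9D 17 AF 52 94.
Big-endian stores the most-significant byte at the lowest address.
The bytes are already most-significant first: 0x16B1359D17AF5294.
0x16B1359D17AF5294 = 1635147088535704212.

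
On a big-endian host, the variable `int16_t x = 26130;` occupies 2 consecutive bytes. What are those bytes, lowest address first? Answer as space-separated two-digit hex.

66 12

26130 in hexadecimal, padded to 16 bits, is 0x6612.
Split into bytes (most-significant first): 66 12.
Big-endian stores the most-significant byte at the lowest address.
So the memory order matches the most-significant-first order: 66 12.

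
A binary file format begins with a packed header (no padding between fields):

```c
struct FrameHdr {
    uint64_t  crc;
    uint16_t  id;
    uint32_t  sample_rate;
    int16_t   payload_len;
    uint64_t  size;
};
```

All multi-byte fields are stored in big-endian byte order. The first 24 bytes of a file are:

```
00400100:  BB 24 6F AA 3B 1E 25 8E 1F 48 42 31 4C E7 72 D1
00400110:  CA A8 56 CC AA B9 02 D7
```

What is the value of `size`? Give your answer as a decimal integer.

`size` follows `crc` (8 B), `id` (2 B), `sample_rate` (4 B), `payload_len` (2 B), so it starts at offset 8 + 2 + 4 + 2 = 16 and occupies 8 bytes.
Bytes at offsets 16..23: CA A8 56 CC AA B9 02 D7.
In big-endian order the high byte comes first in memory.
The bytes are already most-significant first: 0xCAA856CCAAB902D7.
0xCAA856CCAAB902D7 = 14603017228786402007.

14603017228786402007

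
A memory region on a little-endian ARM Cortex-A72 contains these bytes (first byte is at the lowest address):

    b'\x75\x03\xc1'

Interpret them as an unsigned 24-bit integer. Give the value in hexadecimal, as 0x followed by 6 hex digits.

Little-endian stores the least-significant byte at the lowest address.
Reassemble most-significant byte first: C1 03 75 → 0xC10375.

0xC10375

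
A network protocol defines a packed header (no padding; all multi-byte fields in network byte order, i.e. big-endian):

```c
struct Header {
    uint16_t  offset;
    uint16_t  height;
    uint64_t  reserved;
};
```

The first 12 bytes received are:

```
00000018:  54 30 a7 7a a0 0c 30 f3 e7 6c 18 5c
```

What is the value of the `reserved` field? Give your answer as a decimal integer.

`reserved` follows `offset` (2 B), `height` (2 B), so it starts at offset 2 + 2 = 4 and occupies 8 bytes.
Bytes at offsets 4..11: A0 0C 30 F3 E7 6C 18 5C.
Big-endian stores the most-significant byte at the lowest address.
The bytes are already most-significant first: 0xA00C30F3E76C185C.
0xA00C30F3E76C185C = 11532646569906804828.

11532646569906804828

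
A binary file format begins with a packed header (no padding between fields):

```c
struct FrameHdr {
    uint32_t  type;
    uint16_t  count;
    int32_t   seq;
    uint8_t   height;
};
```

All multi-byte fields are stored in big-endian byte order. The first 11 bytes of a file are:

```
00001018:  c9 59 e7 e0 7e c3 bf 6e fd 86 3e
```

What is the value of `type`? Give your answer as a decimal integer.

3378112480

`type` is the first field, at byte offset 0, occupying 4 bytes.
Bytes at offsets 0..3: C9 59 E7 E0.
Big-endian: lowest address holds the most-significant byte.
The bytes are already most-significant first: 0xC959E7E0.
0xC959E7E0 = 3378112480.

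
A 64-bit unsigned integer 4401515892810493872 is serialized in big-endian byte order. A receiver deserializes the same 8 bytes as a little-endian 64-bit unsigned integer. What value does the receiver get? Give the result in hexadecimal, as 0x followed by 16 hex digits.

4401515892810493872 in 64-bit hexadecimal is 0x3D1553626034AFB0.
Stored big-endian, the bytes at ascending addresses are 3D 15 53 62 60 34 AF B0.
Read back as little-endian, the first byte is least significant, giving 0xB0AF34606253153D.

0xB0AF34606253153D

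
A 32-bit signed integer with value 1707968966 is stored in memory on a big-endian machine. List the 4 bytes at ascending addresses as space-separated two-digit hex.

1707968966 in hexadecimal, padded to 32 bits, is 0x65CD89C6.
Split into bytes (most-significant first): 65 CD 89 C6.
In big-endian order the high byte comes first in memory.
So the memory order matches the most-significant-first order: 65 CD 89 C6.

65 CD 89 C6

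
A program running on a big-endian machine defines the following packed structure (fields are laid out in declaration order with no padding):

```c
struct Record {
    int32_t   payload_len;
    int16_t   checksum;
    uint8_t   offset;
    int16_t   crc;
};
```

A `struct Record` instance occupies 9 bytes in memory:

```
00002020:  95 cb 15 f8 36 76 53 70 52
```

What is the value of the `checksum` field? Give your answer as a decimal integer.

13942

`checksum` follows `payload_len` (4 bytes), so it starts at byte offset 4 and occupies 2 bytes.
Bytes at offsets 4..5: 36 76.
Big-endian: lowest address holds the most-significant byte.
The bytes are already most-significant first: 0x3676.
0x3676 = 13942.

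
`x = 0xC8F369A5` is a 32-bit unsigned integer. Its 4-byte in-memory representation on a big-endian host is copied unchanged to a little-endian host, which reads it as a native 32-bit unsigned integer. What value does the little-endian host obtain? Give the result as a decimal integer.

Stored big-endian, the bytes at ascending addresses are C8 F3 69 A5.
Read back as little-endian, the first byte is least significant, giving 0xA569F3C8.
0xA569F3C8 = 2775184328.

2775184328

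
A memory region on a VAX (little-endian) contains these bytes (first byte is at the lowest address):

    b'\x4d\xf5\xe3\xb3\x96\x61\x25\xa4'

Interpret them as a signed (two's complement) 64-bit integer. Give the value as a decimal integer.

Little-endian: lowest address holds the least-significant byte.
Reassemble most-significant byte first: A4 25 61 96 B3 E3 F5 4D → 0xA4256196B3E3F54D.
Top bit is set, so as a signed 64-bit value this is 0xA4256196B3E3F54D − 2^64 = -6618776777460026035.

-6618776777460026035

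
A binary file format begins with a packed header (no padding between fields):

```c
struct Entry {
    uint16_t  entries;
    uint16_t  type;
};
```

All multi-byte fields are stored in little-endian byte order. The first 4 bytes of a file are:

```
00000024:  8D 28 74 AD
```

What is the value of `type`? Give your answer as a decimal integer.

`type` follows `entries` (2 bytes), so it starts at byte offset 2 and occupies 2 bytes.
Bytes at offsets 2..3: 74 AD.
Little-endian: lowest address holds the least-significant byte.
Reassemble most-significant byte first: AD 74 → 0xAD74.
0xAD74 = 44404.

44404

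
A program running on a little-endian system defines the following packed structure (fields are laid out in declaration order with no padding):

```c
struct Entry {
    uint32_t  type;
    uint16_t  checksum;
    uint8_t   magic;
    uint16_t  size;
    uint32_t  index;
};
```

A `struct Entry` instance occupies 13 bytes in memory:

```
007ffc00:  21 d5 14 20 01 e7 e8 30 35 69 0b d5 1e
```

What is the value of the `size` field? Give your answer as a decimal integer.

13616

`size` follows `type` (4 B), `checksum` (2 B), `magic` (1 B), so it starts at offset 4 + 2 + 1 = 7 and occupies 2 bytes.
Bytes at offsets 7..8: 30 35.
Little-endian stores the least-significant byte at the lowest address.
Reassemble most-significant byte first: 35 30 → 0x3530.
0x3530 = 13616.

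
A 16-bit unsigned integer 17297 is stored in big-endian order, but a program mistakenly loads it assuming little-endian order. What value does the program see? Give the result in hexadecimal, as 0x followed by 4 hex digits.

0x9143

17297 in 16-bit hexadecimal is 0x4391.
Stored big-endian, the bytes at ascending addresses are 43 91.
Read back as little-endian, the first byte is least significant, giving 0x9143.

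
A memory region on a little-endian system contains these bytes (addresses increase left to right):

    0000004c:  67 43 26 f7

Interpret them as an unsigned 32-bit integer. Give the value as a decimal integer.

In little-endian order the low byte comes first in memory.
Reassemble most-significant byte first: F7 26 43 67 → 0xF7264367.
0xF7264367 = 4146479975.

4146479975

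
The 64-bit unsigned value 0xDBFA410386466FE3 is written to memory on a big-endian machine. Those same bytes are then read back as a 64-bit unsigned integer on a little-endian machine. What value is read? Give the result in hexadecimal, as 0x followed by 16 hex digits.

Stored big-endian, the bytes at ascending addresses are DB FA 41 03 86 46 6F E3.
Read back as little-endian, the first byte is least significant, giving 0xE36F46860341FADB.

0xE36F46860341FADB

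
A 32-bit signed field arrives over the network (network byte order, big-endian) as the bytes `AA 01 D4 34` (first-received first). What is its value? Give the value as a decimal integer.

Big-endian stores the most-significant byte at the lowest address.
The bytes are already most-significant first: 0xAA01D434.
Top bit is set, so as a signed 32-bit value this is 0xAA01D434 − 2^32 = -1442720716.

-1442720716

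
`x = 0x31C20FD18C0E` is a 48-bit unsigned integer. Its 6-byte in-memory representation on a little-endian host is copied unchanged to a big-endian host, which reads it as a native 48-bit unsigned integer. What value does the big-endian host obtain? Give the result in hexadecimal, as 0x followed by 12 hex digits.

Stored little-endian, the bytes at ascending addresses are 0E 8C D1 0F C2 31.
Read back as big-endian, the last byte is least significant, giving 0x0E8CD10FC231.

0x0E8CD10FC231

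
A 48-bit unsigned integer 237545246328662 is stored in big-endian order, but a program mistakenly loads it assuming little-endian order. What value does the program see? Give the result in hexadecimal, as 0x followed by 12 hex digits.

237545246328662 in 48-bit hexadecimal is 0xD80BD0068756.
Stored big-endian, the bytes at ascending addresses are D8 0B D0 06 87 56.
Read back as little-endian, the first byte is least significant, giving 0x568706D00BD8.

0x568706D00BD8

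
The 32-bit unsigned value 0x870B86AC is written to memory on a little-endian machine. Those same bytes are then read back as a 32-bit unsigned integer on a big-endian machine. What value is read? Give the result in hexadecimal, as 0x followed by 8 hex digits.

Stored little-endian, the bytes at ascending addresses are AC 86 0B 87.
Read back as big-endian, the last byte is least significant, giving 0xAC860B87.

0xAC860B87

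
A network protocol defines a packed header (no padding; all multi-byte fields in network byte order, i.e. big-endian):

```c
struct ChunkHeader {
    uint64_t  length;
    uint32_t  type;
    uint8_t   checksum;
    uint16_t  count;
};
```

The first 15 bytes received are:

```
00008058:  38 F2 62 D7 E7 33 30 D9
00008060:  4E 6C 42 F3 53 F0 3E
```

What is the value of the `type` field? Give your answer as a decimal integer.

`type` follows `length` (8 bytes), so it starts at byte offset 8 and occupies 4 bytes.
Bytes at offsets 8..11: 4E 6C 42 F3.
In big-endian order the high byte comes first in memory.
The bytes are already most-significant first: 0x4E6C42F3.
0x4E6C42F3 = 1315717875.

1315717875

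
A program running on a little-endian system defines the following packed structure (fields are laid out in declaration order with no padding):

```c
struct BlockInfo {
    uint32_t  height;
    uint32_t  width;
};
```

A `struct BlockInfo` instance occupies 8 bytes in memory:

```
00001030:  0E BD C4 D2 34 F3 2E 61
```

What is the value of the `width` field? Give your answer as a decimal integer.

1630466868

`width` follows `height` (4 bytes), so it starts at byte offset 4 and occupies 4 bytes.
Bytes at offsets 4..7: 34 F3 2E 61.
In little-endian order the low byte comes first in memory.
Reassemble most-significant byte first: 61 2E F3 34 → 0x612EF334.
0x612EF334 = 1630466868.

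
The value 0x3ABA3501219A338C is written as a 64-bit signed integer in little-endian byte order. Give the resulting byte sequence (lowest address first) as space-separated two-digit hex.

Split into bytes (most-significant first): 3A BA 35 01 21 9A 33 8C.
Little-endian stores the least-significant byte at the lowest address.
So at ascending addresses the bytes are 8C 33 9A 21 01 35 BA 3A.

8C 33 9A 21 01 35 BA 3A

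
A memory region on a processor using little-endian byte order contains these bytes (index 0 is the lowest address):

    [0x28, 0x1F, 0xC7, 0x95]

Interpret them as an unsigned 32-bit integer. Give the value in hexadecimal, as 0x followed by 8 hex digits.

In little-endian order the low byte comes first in memory.
Reassemble most-significant byte first: 95 C7 1F 28 → 0x95C71F28.

0x95C71F28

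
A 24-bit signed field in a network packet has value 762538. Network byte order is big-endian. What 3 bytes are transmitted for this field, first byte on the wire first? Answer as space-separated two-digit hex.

0B A2 AA

762538 in hexadecimal, padded to 24 bits, is 0x0BA2AA.
Split into bytes (most-significant first): 0B A2 AA.
In big-endian order the high byte comes first in memory.
So the memory order matches the most-significant-first order: 0B A2 AA.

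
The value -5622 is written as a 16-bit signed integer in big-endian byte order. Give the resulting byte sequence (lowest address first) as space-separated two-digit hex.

Two's complement of -5622 in 16 bits: 5622 = 0x15F6; invert → 0xEA09; add 1 → 0xEA0A.
Split into bytes (most-significant first): EA 0A.
Big-endian stores the most-significant byte at the lowest address.
So the memory order matches the most-significant-first order: EA 0A.

EA 0A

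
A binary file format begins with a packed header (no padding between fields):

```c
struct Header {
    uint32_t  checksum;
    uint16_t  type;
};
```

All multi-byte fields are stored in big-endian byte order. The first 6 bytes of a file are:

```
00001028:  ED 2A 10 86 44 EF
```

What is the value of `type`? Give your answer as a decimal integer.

17647

`type` follows `checksum` (4 bytes), so it starts at byte offset 4 and occupies 2 bytes.
Bytes at offsets 4..5: 44 EF.
Big-endian stores the most-significant byte at the lowest address.
The bytes are already most-significant first: 0x44EF.
0x44EF = 17647.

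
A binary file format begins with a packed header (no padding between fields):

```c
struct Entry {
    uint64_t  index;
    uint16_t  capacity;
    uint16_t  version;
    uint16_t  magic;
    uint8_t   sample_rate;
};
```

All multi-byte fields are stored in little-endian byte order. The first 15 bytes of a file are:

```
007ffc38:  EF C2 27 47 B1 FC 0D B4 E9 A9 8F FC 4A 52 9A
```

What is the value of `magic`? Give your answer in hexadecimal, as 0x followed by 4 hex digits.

`magic` follows `index` (8 B), `capacity` (2 B), `version` (2 B), so it starts at offset 8 + 2 + 2 = 12 and occupies 2 bytes.
Bytes at offsets 12..13: 4A 52.
In little-endian order the low byte comes first in memory.
Reassemble most-significant byte first: 52 4A → 0x524A.

0x524A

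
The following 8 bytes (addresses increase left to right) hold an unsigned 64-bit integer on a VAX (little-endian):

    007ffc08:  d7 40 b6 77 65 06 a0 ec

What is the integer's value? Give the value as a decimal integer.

17050635222094594263

In little-endian order the low byte comes first in memory.
Reassemble most-significant byte first: EC A0 06 65 77 B6 40 D7 → 0xECA0066577B640D7.
0xECA0066577B640D7 = 17050635222094594263.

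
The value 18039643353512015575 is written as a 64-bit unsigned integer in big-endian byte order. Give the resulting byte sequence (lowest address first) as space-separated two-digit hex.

18039643353512015575 in hexadecimal, padded to 64 bits, is 0xFA59B00D48D1F6D7.
Split into bytes (most-significant first): FA 59 B0 0D 48 D1 F6 D7.
Big-endian stores the most-significant byte at the lowest address.
So the memory order matches the most-significant-first order: FA 59 B0 0D 48 D1 F6 D7.

FA 59 B0 0D 48 D1 F6 D7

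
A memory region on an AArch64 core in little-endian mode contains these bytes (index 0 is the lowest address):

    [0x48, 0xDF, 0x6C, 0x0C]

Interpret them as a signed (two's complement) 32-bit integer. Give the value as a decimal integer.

Little-endian stores the least-significant byte at the lowest address.
Reassemble most-significant byte first: 0C 6C DF 48 → 0x0C6CDF48.
0x0C6CDF48 = 208461640.

208461640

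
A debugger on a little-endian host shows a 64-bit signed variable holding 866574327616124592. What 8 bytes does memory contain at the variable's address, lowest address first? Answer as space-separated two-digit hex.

866574327616124592 in hexadecimal, padded to 64 bits, is 0x0C06B0C2790836B0.
Split into bytes (most-significant first): 0C 06 B0 C2 79 08 36 B0.
In little-endian order the low byte comes first in memory.
So at ascending addresses the bytes are B0 36 08 79 C2 B0 06 0C.

B0 36 08 79 C2 B0 06 0C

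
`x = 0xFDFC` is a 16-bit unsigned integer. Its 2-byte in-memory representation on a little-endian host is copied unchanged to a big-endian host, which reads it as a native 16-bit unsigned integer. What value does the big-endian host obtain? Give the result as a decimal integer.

64765

Stored little-endian, the bytes at ascending addresses are FC FD.
Read back as big-endian, the last byte is least significant, giving 0xFCFD.
0xFCFD = 64765.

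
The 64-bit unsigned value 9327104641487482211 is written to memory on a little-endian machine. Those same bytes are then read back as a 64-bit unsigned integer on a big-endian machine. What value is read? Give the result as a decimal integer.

9327104641487482211 in 64-bit hexadecimal is 0x817088411AC22D63.
Stored little-endian, the bytes at ascending addresses are 63 2D C2 1A 41 88 70 81.
Read back as big-endian, the last byte is least significant, giving 0x632DC21A41887081.
0x632DC21A41887081 = 7146581601731244161.

7146581601731244161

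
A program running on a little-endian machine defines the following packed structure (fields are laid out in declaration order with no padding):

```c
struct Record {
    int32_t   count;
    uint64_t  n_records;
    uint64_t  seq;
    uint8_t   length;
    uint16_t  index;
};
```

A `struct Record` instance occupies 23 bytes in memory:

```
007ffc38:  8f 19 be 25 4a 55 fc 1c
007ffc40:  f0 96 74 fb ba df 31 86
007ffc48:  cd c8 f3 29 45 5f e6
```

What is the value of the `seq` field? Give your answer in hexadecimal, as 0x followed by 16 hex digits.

0x29F3C8CD8631DFBA

`seq` follows `count` (4 B), `n_records` (8 B), so it starts at offset 4 + 8 = 12 and occupies 8 bytes.
Bytes at offsets 12..19: BA DF 31 86 CD C8 F3 29.
Little-endian stores the least-significant byte at the lowest address.
Reassemble most-significant byte first: 29 F3 C8 CD 86 31 DF BA → 0x29F3C8CD8631DFBA.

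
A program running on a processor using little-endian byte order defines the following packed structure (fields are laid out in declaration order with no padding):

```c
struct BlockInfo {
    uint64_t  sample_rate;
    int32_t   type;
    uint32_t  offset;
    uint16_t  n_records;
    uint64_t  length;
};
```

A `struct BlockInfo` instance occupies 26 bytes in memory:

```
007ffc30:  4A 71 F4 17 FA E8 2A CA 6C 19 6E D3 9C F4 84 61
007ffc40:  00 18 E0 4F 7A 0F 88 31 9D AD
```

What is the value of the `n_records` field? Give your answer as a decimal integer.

`n_records` follows `sample_rate` (8 B), `type` (4 B), `offset` (4 B), so it starts at offset 8 + 4 + 4 = 16 and occupies 2 bytes.
Bytes at offsets 16..17: 00 18.
Little-endian: lowest address holds the least-significant byte.
Reassemble most-significant byte first: 18 00 → 0x1800.
0x1800 = 6144.

6144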